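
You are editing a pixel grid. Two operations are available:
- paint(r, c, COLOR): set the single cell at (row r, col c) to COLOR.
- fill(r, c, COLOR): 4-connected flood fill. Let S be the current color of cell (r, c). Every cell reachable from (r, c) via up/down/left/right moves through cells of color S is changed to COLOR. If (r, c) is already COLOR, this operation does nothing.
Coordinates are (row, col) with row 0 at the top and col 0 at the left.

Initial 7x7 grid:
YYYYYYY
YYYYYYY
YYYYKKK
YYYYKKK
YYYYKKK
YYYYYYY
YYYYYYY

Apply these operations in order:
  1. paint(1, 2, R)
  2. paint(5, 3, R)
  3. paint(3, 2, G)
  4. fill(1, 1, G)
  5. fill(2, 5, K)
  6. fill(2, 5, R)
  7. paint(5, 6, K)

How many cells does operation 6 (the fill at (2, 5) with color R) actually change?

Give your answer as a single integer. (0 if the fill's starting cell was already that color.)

Answer: 9

Derivation:
After op 1 paint(1,2,R):
YYYYYYY
YYRYYYY
YYYYKKK
YYYYKKK
YYYYKKK
YYYYYYY
YYYYYYY
After op 2 paint(5,3,R):
YYYYYYY
YYRYYYY
YYYYKKK
YYYYKKK
YYYYKKK
YYYRYYY
YYYYYYY
After op 3 paint(3,2,G):
YYYYYYY
YYRYYYY
YYYYKKK
YYGYKKK
YYYYKKK
YYYRYYY
YYYYYYY
After op 4 fill(1,1,G) [37 cells changed]:
GGGGGGG
GGRGGGG
GGGGKKK
GGGGKKK
GGGGKKK
GGGRGGG
GGGGGGG
After op 5 fill(2,5,K) [0 cells changed]:
GGGGGGG
GGRGGGG
GGGGKKK
GGGGKKK
GGGGKKK
GGGRGGG
GGGGGGG
After op 6 fill(2,5,R) [9 cells changed]:
GGGGGGG
GGRGGGG
GGGGRRR
GGGGRRR
GGGGRRR
GGGRGGG
GGGGGGG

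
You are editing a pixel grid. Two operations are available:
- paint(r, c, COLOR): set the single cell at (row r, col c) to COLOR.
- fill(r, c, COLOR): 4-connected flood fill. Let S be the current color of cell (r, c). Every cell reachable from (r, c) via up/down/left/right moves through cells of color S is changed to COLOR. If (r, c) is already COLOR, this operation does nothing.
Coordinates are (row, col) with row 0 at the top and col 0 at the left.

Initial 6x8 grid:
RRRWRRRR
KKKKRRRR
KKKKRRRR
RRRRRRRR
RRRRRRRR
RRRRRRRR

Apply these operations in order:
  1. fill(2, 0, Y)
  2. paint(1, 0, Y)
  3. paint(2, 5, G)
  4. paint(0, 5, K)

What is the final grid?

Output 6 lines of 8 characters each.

Answer: RRRWRKRR
YYYYRRRR
YYYYRGRR
RRRRRRRR
RRRRRRRR
RRRRRRRR

Derivation:
After op 1 fill(2,0,Y) [8 cells changed]:
RRRWRRRR
YYYYRRRR
YYYYRRRR
RRRRRRRR
RRRRRRRR
RRRRRRRR
After op 2 paint(1,0,Y):
RRRWRRRR
YYYYRRRR
YYYYRRRR
RRRRRRRR
RRRRRRRR
RRRRRRRR
After op 3 paint(2,5,G):
RRRWRRRR
YYYYRRRR
YYYYRGRR
RRRRRRRR
RRRRRRRR
RRRRRRRR
After op 4 paint(0,5,K):
RRRWRKRR
YYYYRRRR
YYYYRGRR
RRRRRRRR
RRRRRRRR
RRRRRRRR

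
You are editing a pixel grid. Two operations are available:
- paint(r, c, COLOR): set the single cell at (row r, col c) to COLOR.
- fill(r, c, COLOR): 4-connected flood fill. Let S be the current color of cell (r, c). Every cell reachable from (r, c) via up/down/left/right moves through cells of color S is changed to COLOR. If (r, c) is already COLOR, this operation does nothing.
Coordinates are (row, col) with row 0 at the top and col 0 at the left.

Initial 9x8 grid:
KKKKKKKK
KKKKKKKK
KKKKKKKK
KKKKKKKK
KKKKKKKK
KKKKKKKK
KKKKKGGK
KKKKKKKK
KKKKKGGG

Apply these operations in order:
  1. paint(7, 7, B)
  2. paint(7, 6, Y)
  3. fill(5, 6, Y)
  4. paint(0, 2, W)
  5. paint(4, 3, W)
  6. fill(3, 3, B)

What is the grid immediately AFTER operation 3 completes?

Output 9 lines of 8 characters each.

Answer: YYYYYYYY
YYYYYYYY
YYYYYYYY
YYYYYYYY
YYYYYYYY
YYYYYYYY
YYYYYGGY
YYYYYYYB
YYYYYGGG

Derivation:
After op 1 paint(7,7,B):
KKKKKKKK
KKKKKKKK
KKKKKKKK
KKKKKKKK
KKKKKKKK
KKKKKKKK
KKKKKGGK
KKKKKKKB
KKKKKGGG
After op 2 paint(7,6,Y):
KKKKKKKK
KKKKKKKK
KKKKKKKK
KKKKKKKK
KKKKKKKK
KKKKKKKK
KKKKKGGK
KKKKKKYB
KKKKKGGG
After op 3 fill(5,6,Y) [65 cells changed]:
YYYYYYYY
YYYYYYYY
YYYYYYYY
YYYYYYYY
YYYYYYYY
YYYYYYYY
YYYYYGGY
YYYYYYYB
YYYYYGGG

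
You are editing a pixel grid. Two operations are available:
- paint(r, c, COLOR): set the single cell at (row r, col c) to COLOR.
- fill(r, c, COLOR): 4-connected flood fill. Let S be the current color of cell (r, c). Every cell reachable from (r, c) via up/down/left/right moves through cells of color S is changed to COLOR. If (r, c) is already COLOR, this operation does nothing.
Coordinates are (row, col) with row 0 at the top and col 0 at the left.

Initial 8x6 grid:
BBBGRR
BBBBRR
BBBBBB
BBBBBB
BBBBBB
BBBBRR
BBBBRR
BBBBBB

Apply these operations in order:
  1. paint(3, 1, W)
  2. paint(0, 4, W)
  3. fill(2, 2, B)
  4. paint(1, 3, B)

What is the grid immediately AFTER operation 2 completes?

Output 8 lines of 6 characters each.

After op 1 paint(3,1,W):
BBBGRR
BBBBRR
BBBBBB
BWBBBB
BBBBBB
BBBBRR
BBBBRR
BBBBBB
After op 2 paint(0,4,W):
BBBGWR
BBBBRR
BBBBBB
BWBBBB
BBBBBB
BBBBRR
BBBBRR
BBBBBB

Answer: BBBGWR
BBBBRR
BBBBBB
BWBBBB
BBBBBB
BBBBRR
BBBBRR
BBBBBB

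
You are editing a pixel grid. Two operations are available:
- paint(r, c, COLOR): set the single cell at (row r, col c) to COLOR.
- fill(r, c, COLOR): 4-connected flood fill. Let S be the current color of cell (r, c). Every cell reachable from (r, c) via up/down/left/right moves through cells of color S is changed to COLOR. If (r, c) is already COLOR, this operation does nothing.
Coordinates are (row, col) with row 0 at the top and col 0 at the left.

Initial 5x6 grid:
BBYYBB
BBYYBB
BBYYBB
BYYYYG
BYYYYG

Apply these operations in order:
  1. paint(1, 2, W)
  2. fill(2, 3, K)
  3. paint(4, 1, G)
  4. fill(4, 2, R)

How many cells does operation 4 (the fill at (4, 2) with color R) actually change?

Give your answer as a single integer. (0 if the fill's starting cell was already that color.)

After op 1 paint(1,2,W):
BBYYBB
BBWYBB
BBYYBB
BYYYYG
BYYYYG
After op 2 fill(2,3,K) [13 cells changed]:
BBKKBB
BBWKBB
BBKKBB
BKKKKG
BKKKKG
After op 3 paint(4,1,G):
BBKKBB
BBWKBB
BBKKBB
BKKKKG
BGKKKG
After op 4 fill(4,2,R) [12 cells changed]:
BBRRBB
BBWRBB
BBRRBB
BRRRRG
BGRRRG

Answer: 12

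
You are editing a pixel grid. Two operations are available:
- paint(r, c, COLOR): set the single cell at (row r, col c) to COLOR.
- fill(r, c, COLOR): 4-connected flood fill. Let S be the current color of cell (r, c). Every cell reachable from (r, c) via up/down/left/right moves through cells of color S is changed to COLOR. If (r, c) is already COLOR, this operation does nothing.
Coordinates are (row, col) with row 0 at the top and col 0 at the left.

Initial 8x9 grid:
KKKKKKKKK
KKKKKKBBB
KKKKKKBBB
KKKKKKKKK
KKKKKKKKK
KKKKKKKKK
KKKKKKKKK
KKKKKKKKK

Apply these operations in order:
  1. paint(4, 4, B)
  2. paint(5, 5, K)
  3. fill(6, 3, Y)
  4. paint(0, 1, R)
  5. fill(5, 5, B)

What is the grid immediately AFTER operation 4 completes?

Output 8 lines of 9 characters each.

Answer: YRYYYYYYY
YYYYYYBBB
YYYYYYBBB
YYYYYYYYY
YYYYBYYYY
YYYYYYYYY
YYYYYYYYY
YYYYYYYYY

Derivation:
After op 1 paint(4,4,B):
KKKKKKKKK
KKKKKKBBB
KKKKKKBBB
KKKKKKKKK
KKKKBKKKK
KKKKKKKKK
KKKKKKKKK
KKKKKKKKK
After op 2 paint(5,5,K):
KKKKKKKKK
KKKKKKBBB
KKKKKKBBB
KKKKKKKKK
KKKKBKKKK
KKKKKKKKK
KKKKKKKKK
KKKKKKKKK
After op 3 fill(6,3,Y) [65 cells changed]:
YYYYYYYYY
YYYYYYBBB
YYYYYYBBB
YYYYYYYYY
YYYYBYYYY
YYYYYYYYY
YYYYYYYYY
YYYYYYYYY
After op 4 paint(0,1,R):
YRYYYYYYY
YYYYYYBBB
YYYYYYBBB
YYYYYYYYY
YYYYBYYYY
YYYYYYYYY
YYYYYYYYY
YYYYYYYYY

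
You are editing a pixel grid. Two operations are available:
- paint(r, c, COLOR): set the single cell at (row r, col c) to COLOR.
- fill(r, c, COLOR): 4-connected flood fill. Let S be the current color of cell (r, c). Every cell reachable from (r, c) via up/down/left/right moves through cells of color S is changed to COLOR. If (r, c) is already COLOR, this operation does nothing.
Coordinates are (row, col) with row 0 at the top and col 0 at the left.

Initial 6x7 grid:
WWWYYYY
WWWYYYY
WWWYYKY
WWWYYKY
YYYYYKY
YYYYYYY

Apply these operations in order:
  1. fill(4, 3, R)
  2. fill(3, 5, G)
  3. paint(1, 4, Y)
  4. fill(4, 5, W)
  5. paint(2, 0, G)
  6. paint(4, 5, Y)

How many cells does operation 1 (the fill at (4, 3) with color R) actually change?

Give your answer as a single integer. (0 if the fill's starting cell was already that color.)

Answer: 27

Derivation:
After op 1 fill(4,3,R) [27 cells changed]:
WWWRRRR
WWWRRRR
WWWRRKR
WWWRRKR
RRRRRKR
RRRRRRR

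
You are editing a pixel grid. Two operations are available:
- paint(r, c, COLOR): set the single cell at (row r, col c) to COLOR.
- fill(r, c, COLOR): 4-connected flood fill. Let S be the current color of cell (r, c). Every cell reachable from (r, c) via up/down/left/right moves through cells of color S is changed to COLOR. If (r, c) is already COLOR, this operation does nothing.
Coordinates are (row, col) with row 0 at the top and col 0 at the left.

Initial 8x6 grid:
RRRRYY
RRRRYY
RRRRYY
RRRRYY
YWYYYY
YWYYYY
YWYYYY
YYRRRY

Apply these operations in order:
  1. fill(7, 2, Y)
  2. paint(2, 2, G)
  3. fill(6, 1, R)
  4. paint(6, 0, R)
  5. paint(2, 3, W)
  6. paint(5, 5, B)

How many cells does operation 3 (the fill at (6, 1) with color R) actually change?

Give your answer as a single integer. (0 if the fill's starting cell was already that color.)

Answer: 3

Derivation:
After op 1 fill(7,2,Y) [3 cells changed]:
RRRRYY
RRRRYY
RRRRYY
RRRRYY
YWYYYY
YWYYYY
YWYYYY
YYYYYY
After op 2 paint(2,2,G):
RRRRYY
RRRRYY
RRGRYY
RRRRYY
YWYYYY
YWYYYY
YWYYYY
YYYYYY
After op 3 fill(6,1,R) [3 cells changed]:
RRRRYY
RRRRYY
RRGRYY
RRRRYY
YRYYYY
YRYYYY
YRYYYY
YYYYYY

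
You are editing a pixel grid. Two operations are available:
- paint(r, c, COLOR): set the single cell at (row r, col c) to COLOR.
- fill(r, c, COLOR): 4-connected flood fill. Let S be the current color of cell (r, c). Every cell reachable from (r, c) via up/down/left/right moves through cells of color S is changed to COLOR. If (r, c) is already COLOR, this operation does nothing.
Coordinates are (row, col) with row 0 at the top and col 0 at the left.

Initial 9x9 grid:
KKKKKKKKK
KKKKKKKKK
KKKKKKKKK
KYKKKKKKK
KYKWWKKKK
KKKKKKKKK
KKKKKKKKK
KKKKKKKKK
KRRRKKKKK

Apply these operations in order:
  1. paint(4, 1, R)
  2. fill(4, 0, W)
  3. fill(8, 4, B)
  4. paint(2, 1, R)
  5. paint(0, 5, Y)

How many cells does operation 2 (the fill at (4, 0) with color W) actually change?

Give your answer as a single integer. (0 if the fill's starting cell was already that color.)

After op 1 paint(4,1,R):
KKKKKKKKK
KKKKKKKKK
KKKKKKKKK
KYKKKKKKK
KRKWWKKKK
KKKKKKKKK
KKKKKKKKK
KKKKKKKKK
KRRRKKKKK
After op 2 fill(4,0,W) [74 cells changed]:
WWWWWWWWW
WWWWWWWWW
WWWWWWWWW
WYWWWWWWW
WRWWWWWWW
WWWWWWWWW
WWWWWWWWW
WWWWWWWWW
WRRRWWWWW

Answer: 74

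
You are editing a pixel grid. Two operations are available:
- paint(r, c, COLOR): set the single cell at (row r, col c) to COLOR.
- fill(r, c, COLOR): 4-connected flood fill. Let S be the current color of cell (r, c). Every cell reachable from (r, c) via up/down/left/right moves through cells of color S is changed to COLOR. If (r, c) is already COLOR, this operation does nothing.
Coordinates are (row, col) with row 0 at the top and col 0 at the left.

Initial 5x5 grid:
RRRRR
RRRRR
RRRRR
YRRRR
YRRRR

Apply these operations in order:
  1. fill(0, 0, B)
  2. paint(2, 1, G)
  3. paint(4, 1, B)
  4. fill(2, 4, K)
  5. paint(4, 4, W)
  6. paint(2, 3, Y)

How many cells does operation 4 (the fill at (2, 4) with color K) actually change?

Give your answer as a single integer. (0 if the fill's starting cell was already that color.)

After op 1 fill(0,0,B) [23 cells changed]:
BBBBB
BBBBB
BBBBB
YBBBB
YBBBB
After op 2 paint(2,1,G):
BBBBB
BBBBB
BGBBB
YBBBB
YBBBB
After op 3 paint(4,1,B):
BBBBB
BBBBB
BGBBB
YBBBB
YBBBB
After op 4 fill(2,4,K) [22 cells changed]:
KKKKK
KKKKK
KGKKK
YKKKK
YKKKK

Answer: 22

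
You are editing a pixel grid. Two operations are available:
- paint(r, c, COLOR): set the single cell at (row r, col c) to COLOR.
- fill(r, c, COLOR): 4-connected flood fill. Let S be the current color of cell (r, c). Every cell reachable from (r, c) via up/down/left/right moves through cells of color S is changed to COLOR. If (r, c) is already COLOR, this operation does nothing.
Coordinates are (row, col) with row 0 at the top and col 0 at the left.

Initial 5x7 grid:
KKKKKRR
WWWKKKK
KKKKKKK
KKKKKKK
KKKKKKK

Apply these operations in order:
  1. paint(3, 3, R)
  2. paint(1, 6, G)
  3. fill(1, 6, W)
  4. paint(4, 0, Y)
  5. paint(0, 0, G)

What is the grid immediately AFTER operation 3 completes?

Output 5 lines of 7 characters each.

After op 1 paint(3,3,R):
KKKKKRR
WWWKKKK
KKKKKKK
KKKRKKK
KKKKKKK
After op 2 paint(1,6,G):
KKKKKRR
WWWKKKG
KKKKKKK
KKKRKKK
KKKKKKK
After op 3 fill(1,6,W) [1 cells changed]:
KKKKKRR
WWWKKKW
KKKKKKK
KKKRKKK
KKKKKKK

Answer: KKKKKRR
WWWKKKW
KKKKKKK
KKKRKKK
KKKKKKK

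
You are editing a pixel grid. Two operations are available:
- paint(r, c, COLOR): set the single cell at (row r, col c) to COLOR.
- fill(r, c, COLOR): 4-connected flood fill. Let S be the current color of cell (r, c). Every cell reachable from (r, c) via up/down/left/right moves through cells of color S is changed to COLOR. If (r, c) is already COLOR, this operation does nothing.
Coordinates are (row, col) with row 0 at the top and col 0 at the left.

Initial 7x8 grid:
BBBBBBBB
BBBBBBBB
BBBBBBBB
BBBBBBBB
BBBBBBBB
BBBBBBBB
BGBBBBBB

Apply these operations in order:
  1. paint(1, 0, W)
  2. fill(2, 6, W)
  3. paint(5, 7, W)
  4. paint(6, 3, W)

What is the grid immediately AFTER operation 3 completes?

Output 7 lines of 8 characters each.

After op 1 paint(1,0,W):
BBBBBBBB
WBBBBBBB
BBBBBBBB
BBBBBBBB
BBBBBBBB
BBBBBBBB
BGBBBBBB
After op 2 fill(2,6,W) [54 cells changed]:
WWWWWWWW
WWWWWWWW
WWWWWWWW
WWWWWWWW
WWWWWWWW
WWWWWWWW
WGWWWWWW
After op 3 paint(5,7,W):
WWWWWWWW
WWWWWWWW
WWWWWWWW
WWWWWWWW
WWWWWWWW
WWWWWWWW
WGWWWWWW

Answer: WWWWWWWW
WWWWWWWW
WWWWWWWW
WWWWWWWW
WWWWWWWW
WWWWWWWW
WGWWWWWW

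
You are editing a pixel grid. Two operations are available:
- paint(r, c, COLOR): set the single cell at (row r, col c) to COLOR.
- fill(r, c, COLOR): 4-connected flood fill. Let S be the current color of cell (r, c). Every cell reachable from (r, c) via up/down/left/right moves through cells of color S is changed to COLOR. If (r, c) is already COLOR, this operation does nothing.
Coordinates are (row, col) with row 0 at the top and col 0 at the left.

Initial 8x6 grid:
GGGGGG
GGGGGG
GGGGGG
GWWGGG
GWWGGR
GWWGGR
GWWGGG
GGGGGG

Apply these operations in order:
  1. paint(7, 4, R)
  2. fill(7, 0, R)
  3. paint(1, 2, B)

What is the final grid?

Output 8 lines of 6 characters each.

Answer: RRRRRR
RRBRRR
RRRRRR
RWWRRR
RWWRRR
RWWRRR
RWWRRR
RRRRRR

Derivation:
After op 1 paint(7,4,R):
GGGGGG
GGGGGG
GGGGGG
GWWGGG
GWWGGR
GWWGGR
GWWGGG
GGGGRG
After op 2 fill(7,0,R) [37 cells changed]:
RRRRRR
RRRRRR
RRRRRR
RWWRRR
RWWRRR
RWWRRR
RWWRRR
RRRRRR
After op 3 paint(1,2,B):
RRRRRR
RRBRRR
RRRRRR
RWWRRR
RWWRRR
RWWRRR
RWWRRR
RRRRRR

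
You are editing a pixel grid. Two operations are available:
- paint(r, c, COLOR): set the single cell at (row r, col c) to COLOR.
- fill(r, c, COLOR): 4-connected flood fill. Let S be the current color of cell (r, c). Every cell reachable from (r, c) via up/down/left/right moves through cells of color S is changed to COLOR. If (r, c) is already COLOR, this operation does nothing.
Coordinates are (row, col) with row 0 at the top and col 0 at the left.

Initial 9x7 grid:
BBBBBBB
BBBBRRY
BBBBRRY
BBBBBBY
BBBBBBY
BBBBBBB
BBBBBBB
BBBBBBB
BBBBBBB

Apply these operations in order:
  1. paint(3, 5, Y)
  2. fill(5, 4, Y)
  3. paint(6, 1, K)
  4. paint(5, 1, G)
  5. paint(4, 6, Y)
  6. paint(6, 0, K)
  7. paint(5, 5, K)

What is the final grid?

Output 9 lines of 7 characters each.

After op 1 paint(3,5,Y):
BBBBBBB
BBBBRRY
BBBBRRY
BBBBBYY
BBBBBBY
BBBBBBB
BBBBBBB
BBBBBBB
BBBBBBB
After op 2 fill(5,4,Y) [54 cells changed]:
YYYYYYY
YYYYRRY
YYYYRRY
YYYYYYY
YYYYYYY
YYYYYYY
YYYYYYY
YYYYYYY
YYYYYYY
After op 3 paint(6,1,K):
YYYYYYY
YYYYRRY
YYYYRRY
YYYYYYY
YYYYYYY
YYYYYYY
YKYYYYY
YYYYYYY
YYYYYYY
After op 4 paint(5,1,G):
YYYYYYY
YYYYRRY
YYYYRRY
YYYYYYY
YYYYYYY
YGYYYYY
YKYYYYY
YYYYYYY
YYYYYYY
After op 5 paint(4,6,Y):
YYYYYYY
YYYYRRY
YYYYRRY
YYYYYYY
YYYYYYY
YGYYYYY
YKYYYYY
YYYYYYY
YYYYYYY
After op 6 paint(6,0,K):
YYYYYYY
YYYYRRY
YYYYRRY
YYYYYYY
YYYYYYY
YGYYYYY
KKYYYYY
YYYYYYY
YYYYYYY
After op 7 paint(5,5,K):
YYYYYYY
YYYYRRY
YYYYRRY
YYYYYYY
YYYYYYY
YGYYYKY
KKYYYYY
YYYYYYY
YYYYYYY

Answer: YYYYYYY
YYYYRRY
YYYYRRY
YYYYYYY
YYYYYYY
YGYYYKY
KKYYYYY
YYYYYYY
YYYYYYY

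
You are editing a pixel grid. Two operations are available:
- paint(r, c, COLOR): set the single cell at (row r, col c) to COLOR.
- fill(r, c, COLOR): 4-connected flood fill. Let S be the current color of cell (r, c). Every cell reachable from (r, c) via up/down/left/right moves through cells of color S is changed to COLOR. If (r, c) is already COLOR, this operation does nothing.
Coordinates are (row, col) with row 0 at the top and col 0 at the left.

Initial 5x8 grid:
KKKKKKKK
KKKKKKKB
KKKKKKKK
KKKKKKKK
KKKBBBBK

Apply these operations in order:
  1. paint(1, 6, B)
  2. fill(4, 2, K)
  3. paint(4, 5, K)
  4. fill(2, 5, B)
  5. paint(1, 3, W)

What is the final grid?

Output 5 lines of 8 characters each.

Answer: BBBBBBBB
BBBWBBBB
BBBBBBBB
BBBBBBBB
BBBBBBBB

Derivation:
After op 1 paint(1,6,B):
KKKKKKKK
KKKKKKBB
KKKKKKKK
KKKKKKKK
KKKBBBBK
After op 2 fill(4,2,K) [0 cells changed]:
KKKKKKKK
KKKKKKBB
KKKKKKKK
KKKKKKKK
KKKBBBBK
After op 3 paint(4,5,K):
KKKKKKKK
KKKKKKBB
KKKKKKKK
KKKKKKKK
KKKBBKBK
After op 4 fill(2,5,B) [35 cells changed]:
BBBBBBBB
BBBBBBBB
BBBBBBBB
BBBBBBBB
BBBBBBBB
After op 5 paint(1,3,W):
BBBBBBBB
BBBWBBBB
BBBBBBBB
BBBBBBBB
BBBBBBBB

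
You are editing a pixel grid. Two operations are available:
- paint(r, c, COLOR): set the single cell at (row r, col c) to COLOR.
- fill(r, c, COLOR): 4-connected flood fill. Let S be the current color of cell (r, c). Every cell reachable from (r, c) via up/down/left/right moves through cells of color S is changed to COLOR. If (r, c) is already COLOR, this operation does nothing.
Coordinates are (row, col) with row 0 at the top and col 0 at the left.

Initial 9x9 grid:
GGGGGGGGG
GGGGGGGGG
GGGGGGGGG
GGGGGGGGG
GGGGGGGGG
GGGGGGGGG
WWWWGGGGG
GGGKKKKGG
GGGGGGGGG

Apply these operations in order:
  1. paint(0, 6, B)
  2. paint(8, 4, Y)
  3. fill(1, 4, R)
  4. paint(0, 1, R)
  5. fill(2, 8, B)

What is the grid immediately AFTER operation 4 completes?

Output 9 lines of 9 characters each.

After op 1 paint(0,6,B):
GGGGGGBGG
GGGGGGGGG
GGGGGGGGG
GGGGGGGGG
GGGGGGGGG
GGGGGGGGG
WWWWGGGGG
GGGKKKKGG
GGGGGGGGG
After op 2 paint(8,4,Y):
GGGGGGBGG
GGGGGGGGG
GGGGGGGGG
GGGGGGGGG
GGGGGGGGG
GGGGGGGGG
WWWWGGGGG
GGGKKKKGG
GGGGYGGGG
After op 3 fill(1,4,R) [64 cells changed]:
RRRRRRBRR
RRRRRRRRR
RRRRRRRRR
RRRRRRRRR
RRRRRRRRR
RRRRRRRRR
WWWWRRRRR
GGGKKKKRR
GGGGYRRRR
After op 4 paint(0,1,R):
RRRRRRBRR
RRRRRRRRR
RRRRRRRRR
RRRRRRRRR
RRRRRRRRR
RRRRRRRRR
WWWWRRRRR
GGGKKKKRR
GGGGYRRRR

Answer: RRRRRRBRR
RRRRRRRRR
RRRRRRRRR
RRRRRRRRR
RRRRRRRRR
RRRRRRRRR
WWWWRRRRR
GGGKKKKRR
GGGGYRRRR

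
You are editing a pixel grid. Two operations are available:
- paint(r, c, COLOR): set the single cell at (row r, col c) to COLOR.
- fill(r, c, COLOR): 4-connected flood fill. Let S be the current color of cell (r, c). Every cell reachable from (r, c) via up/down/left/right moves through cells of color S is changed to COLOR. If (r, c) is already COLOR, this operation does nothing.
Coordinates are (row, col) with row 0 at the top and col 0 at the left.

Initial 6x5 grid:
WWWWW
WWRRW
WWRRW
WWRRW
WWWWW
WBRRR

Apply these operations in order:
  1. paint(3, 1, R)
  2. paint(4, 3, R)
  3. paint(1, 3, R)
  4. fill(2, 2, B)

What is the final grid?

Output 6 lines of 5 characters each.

Answer: WWWWW
WWBBW
WWBBW
WBBBW
WWWBW
WBBBB

Derivation:
After op 1 paint(3,1,R):
WWWWW
WWRRW
WWRRW
WRRRW
WWWWW
WBRRR
After op 2 paint(4,3,R):
WWWWW
WWRRW
WWRRW
WRRRW
WWWRW
WBRRR
After op 3 paint(1,3,R):
WWWWW
WWRRW
WWRRW
WRRRW
WWWRW
WBRRR
After op 4 fill(2,2,B) [11 cells changed]:
WWWWW
WWBBW
WWBBW
WBBBW
WWWBW
WBBBB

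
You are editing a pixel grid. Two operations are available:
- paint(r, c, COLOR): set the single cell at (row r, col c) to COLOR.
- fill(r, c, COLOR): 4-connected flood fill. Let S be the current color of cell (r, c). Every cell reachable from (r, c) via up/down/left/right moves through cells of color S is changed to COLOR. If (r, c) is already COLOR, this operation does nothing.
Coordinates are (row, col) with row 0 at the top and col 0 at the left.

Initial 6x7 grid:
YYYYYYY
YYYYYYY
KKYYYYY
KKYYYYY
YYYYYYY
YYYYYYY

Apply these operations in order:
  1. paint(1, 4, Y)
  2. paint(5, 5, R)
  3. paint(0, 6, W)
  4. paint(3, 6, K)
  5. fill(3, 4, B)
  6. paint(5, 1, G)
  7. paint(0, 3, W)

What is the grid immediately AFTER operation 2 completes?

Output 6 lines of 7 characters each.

Answer: YYYYYYY
YYYYYYY
KKYYYYY
KKYYYYY
YYYYYYY
YYYYYRY

Derivation:
After op 1 paint(1,4,Y):
YYYYYYY
YYYYYYY
KKYYYYY
KKYYYYY
YYYYYYY
YYYYYYY
After op 2 paint(5,5,R):
YYYYYYY
YYYYYYY
KKYYYYY
KKYYYYY
YYYYYYY
YYYYYRY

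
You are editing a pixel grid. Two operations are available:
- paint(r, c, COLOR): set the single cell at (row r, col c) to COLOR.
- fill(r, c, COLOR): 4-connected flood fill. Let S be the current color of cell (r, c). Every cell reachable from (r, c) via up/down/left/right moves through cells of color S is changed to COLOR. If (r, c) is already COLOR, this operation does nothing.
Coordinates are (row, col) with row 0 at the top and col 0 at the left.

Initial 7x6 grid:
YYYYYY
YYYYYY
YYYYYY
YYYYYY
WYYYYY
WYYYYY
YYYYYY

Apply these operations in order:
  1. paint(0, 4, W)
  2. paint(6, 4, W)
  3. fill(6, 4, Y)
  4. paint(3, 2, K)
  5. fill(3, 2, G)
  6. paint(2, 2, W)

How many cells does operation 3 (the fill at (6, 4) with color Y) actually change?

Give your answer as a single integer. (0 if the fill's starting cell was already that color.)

After op 1 paint(0,4,W):
YYYYWY
YYYYYY
YYYYYY
YYYYYY
WYYYYY
WYYYYY
YYYYYY
After op 2 paint(6,4,W):
YYYYWY
YYYYYY
YYYYYY
YYYYYY
WYYYYY
WYYYYY
YYYYWY
After op 3 fill(6,4,Y) [1 cells changed]:
YYYYWY
YYYYYY
YYYYYY
YYYYYY
WYYYYY
WYYYYY
YYYYYY

Answer: 1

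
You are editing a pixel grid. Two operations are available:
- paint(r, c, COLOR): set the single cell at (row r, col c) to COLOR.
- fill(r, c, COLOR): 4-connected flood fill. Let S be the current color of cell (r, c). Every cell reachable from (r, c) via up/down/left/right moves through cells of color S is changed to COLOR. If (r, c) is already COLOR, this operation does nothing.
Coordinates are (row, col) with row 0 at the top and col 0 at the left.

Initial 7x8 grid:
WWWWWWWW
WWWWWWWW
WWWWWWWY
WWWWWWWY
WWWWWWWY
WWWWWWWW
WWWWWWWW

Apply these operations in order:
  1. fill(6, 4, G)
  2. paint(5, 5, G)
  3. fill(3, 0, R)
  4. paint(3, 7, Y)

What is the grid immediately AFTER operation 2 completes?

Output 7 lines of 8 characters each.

Answer: GGGGGGGG
GGGGGGGG
GGGGGGGY
GGGGGGGY
GGGGGGGY
GGGGGGGG
GGGGGGGG

Derivation:
After op 1 fill(6,4,G) [53 cells changed]:
GGGGGGGG
GGGGGGGG
GGGGGGGY
GGGGGGGY
GGGGGGGY
GGGGGGGG
GGGGGGGG
After op 2 paint(5,5,G):
GGGGGGGG
GGGGGGGG
GGGGGGGY
GGGGGGGY
GGGGGGGY
GGGGGGGG
GGGGGGGG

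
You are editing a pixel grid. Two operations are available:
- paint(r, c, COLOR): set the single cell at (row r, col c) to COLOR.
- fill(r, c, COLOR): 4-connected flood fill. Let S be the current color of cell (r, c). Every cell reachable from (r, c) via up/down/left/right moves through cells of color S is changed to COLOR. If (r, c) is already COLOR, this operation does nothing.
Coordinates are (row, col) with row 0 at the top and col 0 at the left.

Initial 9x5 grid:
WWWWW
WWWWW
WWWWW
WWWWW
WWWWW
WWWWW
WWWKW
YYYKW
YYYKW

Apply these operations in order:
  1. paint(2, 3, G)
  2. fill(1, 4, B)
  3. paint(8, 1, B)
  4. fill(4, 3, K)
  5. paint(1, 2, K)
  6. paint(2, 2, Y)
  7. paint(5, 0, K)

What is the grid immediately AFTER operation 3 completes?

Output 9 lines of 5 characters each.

After op 1 paint(2,3,G):
WWWWW
WWWWW
WWWGW
WWWWW
WWWWW
WWWWW
WWWKW
YYYKW
YYYKW
After op 2 fill(1,4,B) [35 cells changed]:
BBBBB
BBBBB
BBBGB
BBBBB
BBBBB
BBBBB
BBBKB
YYYKB
YYYKB
After op 3 paint(8,1,B):
BBBBB
BBBBB
BBBGB
BBBBB
BBBBB
BBBBB
BBBKB
YYYKB
YBYKB

Answer: BBBBB
BBBBB
BBBGB
BBBBB
BBBBB
BBBBB
BBBKB
YYYKB
YBYKB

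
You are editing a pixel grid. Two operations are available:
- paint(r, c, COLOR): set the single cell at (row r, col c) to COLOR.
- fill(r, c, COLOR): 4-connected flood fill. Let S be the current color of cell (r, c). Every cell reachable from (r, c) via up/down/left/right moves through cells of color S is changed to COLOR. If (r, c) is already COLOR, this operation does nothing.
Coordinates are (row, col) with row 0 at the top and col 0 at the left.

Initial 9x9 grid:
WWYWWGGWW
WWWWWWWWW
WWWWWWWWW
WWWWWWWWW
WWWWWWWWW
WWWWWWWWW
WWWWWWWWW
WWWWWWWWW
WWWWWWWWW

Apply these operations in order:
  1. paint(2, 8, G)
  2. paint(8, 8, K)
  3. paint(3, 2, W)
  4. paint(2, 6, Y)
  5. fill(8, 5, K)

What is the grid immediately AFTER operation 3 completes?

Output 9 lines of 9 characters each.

After op 1 paint(2,8,G):
WWYWWGGWW
WWWWWWWWW
WWWWWWWWG
WWWWWWWWW
WWWWWWWWW
WWWWWWWWW
WWWWWWWWW
WWWWWWWWW
WWWWWWWWW
After op 2 paint(8,8,K):
WWYWWGGWW
WWWWWWWWW
WWWWWWWWG
WWWWWWWWW
WWWWWWWWW
WWWWWWWWW
WWWWWWWWW
WWWWWWWWW
WWWWWWWWK
After op 3 paint(3,2,W):
WWYWWGGWW
WWWWWWWWW
WWWWWWWWG
WWWWWWWWW
WWWWWWWWW
WWWWWWWWW
WWWWWWWWW
WWWWWWWWW
WWWWWWWWK

Answer: WWYWWGGWW
WWWWWWWWW
WWWWWWWWG
WWWWWWWWW
WWWWWWWWW
WWWWWWWWW
WWWWWWWWW
WWWWWWWWW
WWWWWWWWK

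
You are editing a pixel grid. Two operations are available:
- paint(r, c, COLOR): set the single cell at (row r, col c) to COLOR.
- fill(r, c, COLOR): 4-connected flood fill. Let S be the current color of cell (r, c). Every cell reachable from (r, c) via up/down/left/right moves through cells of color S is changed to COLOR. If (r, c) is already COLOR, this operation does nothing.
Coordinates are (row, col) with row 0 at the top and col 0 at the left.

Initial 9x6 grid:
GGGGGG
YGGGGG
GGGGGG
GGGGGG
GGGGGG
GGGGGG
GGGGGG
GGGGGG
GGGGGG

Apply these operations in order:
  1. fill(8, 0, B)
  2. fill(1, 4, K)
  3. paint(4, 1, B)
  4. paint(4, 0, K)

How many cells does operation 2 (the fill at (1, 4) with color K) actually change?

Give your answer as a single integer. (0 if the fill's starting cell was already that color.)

Answer: 53

Derivation:
After op 1 fill(8,0,B) [53 cells changed]:
BBBBBB
YBBBBB
BBBBBB
BBBBBB
BBBBBB
BBBBBB
BBBBBB
BBBBBB
BBBBBB
After op 2 fill(1,4,K) [53 cells changed]:
KKKKKK
YKKKKK
KKKKKK
KKKKKK
KKKKKK
KKKKKK
KKKKKK
KKKKKK
KKKKKK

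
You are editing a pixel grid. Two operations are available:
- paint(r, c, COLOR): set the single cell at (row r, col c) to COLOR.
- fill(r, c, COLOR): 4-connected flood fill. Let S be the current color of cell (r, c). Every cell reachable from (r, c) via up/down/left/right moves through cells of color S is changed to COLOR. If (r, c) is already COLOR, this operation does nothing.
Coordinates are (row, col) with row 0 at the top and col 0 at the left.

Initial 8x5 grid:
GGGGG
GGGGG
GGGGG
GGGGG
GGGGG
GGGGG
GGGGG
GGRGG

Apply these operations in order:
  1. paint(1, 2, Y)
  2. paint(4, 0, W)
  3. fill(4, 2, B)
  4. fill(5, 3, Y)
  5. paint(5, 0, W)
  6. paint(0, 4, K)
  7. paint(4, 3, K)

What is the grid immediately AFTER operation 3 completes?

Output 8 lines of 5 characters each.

Answer: BBBBB
BBYBB
BBBBB
BBBBB
WBBBB
BBBBB
BBBBB
BBRBB

Derivation:
After op 1 paint(1,2,Y):
GGGGG
GGYGG
GGGGG
GGGGG
GGGGG
GGGGG
GGGGG
GGRGG
After op 2 paint(4,0,W):
GGGGG
GGYGG
GGGGG
GGGGG
WGGGG
GGGGG
GGGGG
GGRGG
After op 3 fill(4,2,B) [37 cells changed]:
BBBBB
BBYBB
BBBBB
BBBBB
WBBBB
BBBBB
BBBBB
BBRBB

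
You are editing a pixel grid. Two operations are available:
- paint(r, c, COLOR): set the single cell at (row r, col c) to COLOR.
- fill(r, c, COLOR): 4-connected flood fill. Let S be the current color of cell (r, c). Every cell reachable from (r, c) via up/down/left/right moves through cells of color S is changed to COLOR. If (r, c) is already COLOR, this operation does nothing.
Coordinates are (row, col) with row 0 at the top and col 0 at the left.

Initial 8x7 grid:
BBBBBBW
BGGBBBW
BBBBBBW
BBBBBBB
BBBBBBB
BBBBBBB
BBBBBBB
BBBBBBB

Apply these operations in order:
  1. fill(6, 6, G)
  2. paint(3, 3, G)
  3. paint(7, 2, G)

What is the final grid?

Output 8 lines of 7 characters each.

Answer: GGGGGGW
GGGGGGW
GGGGGGW
GGGGGGG
GGGGGGG
GGGGGGG
GGGGGGG
GGGGGGG

Derivation:
After op 1 fill(6,6,G) [51 cells changed]:
GGGGGGW
GGGGGGW
GGGGGGW
GGGGGGG
GGGGGGG
GGGGGGG
GGGGGGG
GGGGGGG
After op 2 paint(3,3,G):
GGGGGGW
GGGGGGW
GGGGGGW
GGGGGGG
GGGGGGG
GGGGGGG
GGGGGGG
GGGGGGG
After op 3 paint(7,2,G):
GGGGGGW
GGGGGGW
GGGGGGW
GGGGGGG
GGGGGGG
GGGGGGG
GGGGGGG
GGGGGGG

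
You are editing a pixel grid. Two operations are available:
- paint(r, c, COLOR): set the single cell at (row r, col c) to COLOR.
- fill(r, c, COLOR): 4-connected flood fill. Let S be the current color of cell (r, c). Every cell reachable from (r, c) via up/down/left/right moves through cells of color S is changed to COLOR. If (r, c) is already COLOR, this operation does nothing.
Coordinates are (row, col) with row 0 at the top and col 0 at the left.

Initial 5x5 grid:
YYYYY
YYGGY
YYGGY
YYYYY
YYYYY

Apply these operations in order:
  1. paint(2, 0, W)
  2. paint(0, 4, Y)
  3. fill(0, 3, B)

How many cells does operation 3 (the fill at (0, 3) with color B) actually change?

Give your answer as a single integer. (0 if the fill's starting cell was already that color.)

Answer: 20

Derivation:
After op 1 paint(2,0,W):
YYYYY
YYGGY
WYGGY
YYYYY
YYYYY
After op 2 paint(0,4,Y):
YYYYY
YYGGY
WYGGY
YYYYY
YYYYY
After op 3 fill(0,3,B) [20 cells changed]:
BBBBB
BBGGB
WBGGB
BBBBB
BBBBB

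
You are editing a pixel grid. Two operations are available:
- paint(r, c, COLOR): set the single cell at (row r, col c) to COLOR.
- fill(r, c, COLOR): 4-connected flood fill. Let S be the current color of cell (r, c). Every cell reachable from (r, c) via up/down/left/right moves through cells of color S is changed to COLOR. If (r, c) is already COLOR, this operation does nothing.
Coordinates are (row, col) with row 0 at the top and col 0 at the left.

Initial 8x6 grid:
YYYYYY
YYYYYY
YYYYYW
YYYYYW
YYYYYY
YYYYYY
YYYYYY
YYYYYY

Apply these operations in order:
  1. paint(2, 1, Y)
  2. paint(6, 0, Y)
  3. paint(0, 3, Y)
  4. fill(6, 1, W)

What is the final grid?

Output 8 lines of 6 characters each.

After op 1 paint(2,1,Y):
YYYYYY
YYYYYY
YYYYYW
YYYYYW
YYYYYY
YYYYYY
YYYYYY
YYYYYY
After op 2 paint(6,0,Y):
YYYYYY
YYYYYY
YYYYYW
YYYYYW
YYYYYY
YYYYYY
YYYYYY
YYYYYY
After op 3 paint(0,3,Y):
YYYYYY
YYYYYY
YYYYYW
YYYYYW
YYYYYY
YYYYYY
YYYYYY
YYYYYY
After op 4 fill(6,1,W) [46 cells changed]:
WWWWWW
WWWWWW
WWWWWW
WWWWWW
WWWWWW
WWWWWW
WWWWWW
WWWWWW

Answer: WWWWWW
WWWWWW
WWWWWW
WWWWWW
WWWWWW
WWWWWW
WWWWWW
WWWWWW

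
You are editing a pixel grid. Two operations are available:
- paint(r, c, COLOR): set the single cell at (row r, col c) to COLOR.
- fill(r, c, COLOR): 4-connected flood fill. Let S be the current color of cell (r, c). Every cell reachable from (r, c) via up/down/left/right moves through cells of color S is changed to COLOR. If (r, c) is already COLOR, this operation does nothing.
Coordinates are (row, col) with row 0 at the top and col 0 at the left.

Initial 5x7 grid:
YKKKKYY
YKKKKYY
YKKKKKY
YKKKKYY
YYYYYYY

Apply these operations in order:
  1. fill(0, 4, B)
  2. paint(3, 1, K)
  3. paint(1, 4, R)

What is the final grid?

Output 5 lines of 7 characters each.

After op 1 fill(0,4,B) [17 cells changed]:
YBBBBYY
YBBBBYY
YBBBBBY
YBBBBYY
YYYYYYY
After op 2 paint(3,1,K):
YBBBBYY
YBBBBYY
YBBBBBY
YKBBBYY
YYYYYYY
After op 3 paint(1,4,R):
YBBBBYY
YBBBRYY
YBBBBBY
YKBBBYY
YYYYYYY

Answer: YBBBBYY
YBBBRYY
YBBBBBY
YKBBBYY
YYYYYYY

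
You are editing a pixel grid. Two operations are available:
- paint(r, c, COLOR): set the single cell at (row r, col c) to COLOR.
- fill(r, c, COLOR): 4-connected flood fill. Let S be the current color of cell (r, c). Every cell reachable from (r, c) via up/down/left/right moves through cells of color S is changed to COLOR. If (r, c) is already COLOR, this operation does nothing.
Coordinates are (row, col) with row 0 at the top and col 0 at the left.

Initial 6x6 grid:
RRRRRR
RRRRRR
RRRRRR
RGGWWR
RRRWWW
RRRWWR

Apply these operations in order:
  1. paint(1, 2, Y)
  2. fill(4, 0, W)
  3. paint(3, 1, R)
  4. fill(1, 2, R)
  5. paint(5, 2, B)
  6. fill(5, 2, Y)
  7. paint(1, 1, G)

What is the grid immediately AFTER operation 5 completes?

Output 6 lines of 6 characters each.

Answer: WWWWWW
WWRWWW
WWWWWW
WRGWWW
WWWWWW
WWBWWR

Derivation:
After op 1 paint(1,2,Y):
RRRRRR
RRYRRR
RRRRRR
RGGWWR
RRRWWW
RRRWWR
After op 2 fill(4,0,W) [25 cells changed]:
WWWWWW
WWYWWW
WWWWWW
WGGWWW
WWWWWW
WWWWWR
After op 3 paint(3,1,R):
WWWWWW
WWYWWW
WWWWWW
WRGWWW
WWWWWW
WWWWWR
After op 4 fill(1,2,R) [1 cells changed]:
WWWWWW
WWRWWW
WWWWWW
WRGWWW
WWWWWW
WWWWWR
After op 5 paint(5,2,B):
WWWWWW
WWRWWW
WWWWWW
WRGWWW
WWWWWW
WWBWWR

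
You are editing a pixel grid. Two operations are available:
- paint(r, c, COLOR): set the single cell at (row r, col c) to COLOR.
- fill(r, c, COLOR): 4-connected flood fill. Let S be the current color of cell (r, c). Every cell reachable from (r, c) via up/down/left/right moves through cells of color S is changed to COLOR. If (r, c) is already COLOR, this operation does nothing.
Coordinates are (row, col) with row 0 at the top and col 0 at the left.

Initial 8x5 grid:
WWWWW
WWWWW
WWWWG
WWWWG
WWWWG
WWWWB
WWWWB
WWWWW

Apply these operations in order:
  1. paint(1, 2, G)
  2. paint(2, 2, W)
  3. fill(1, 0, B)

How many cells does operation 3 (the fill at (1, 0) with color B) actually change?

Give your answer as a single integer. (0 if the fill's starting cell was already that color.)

Answer: 34

Derivation:
After op 1 paint(1,2,G):
WWWWW
WWGWW
WWWWG
WWWWG
WWWWG
WWWWB
WWWWB
WWWWW
After op 2 paint(2,2,W):
WWWWW
WWGWW
WWWWG
WWWWG
WWWWG
WWWWB
WWWWB
WWWWW
After op 3 fill(1,0,B) [34 cells changed]:
BBBBB
BBGBB
BBBBG
BBBBG
BBBBG
BBBBB
BBBBB
BBBBB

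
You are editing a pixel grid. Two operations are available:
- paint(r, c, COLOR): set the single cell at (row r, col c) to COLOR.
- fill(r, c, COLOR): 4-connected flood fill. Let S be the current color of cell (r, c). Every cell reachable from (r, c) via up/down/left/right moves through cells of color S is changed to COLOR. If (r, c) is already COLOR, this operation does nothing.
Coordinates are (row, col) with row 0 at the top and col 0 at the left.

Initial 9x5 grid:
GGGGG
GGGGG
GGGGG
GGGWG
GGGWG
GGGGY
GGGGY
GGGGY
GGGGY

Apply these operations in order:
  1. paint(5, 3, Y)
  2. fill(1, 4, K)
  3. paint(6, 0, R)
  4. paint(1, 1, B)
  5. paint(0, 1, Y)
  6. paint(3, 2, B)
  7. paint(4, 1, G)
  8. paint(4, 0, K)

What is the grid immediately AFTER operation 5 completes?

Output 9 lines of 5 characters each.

After op 1 paint(5,3,Y):
GGGGG
GGGGG
GGGGG
GGGWG
GGGWG
GGGYY
GGGGY
GGGGY
GGGGY
After op 2 fill(1,4,K) [38 cells changed]:
KKKKK
KKKKK
KKKKK
KKKWK
KKKWK
KKKYY
KKKKY
KKKKY
KKKKY
After op 3 paint(6,0,R):
KKKKK
KKKKK
KKKKK
KKKWK
KKKWK
KKKYY
RKKKY
KKKKY
KKKKY
After op 4 paint(1,1,B):
KKKKK
KBKKK
KKKKK
KKKWK
KKKWK
KKKYY
RKKKY
KKKKY
KKKKY
After op 5 paint(0,1,Y):
KYKKK
KBKKK
KKKKK
KKKWK
KKKWK
KKKYY
RKKKY
KKKKY
KKKKY

Answer: KYKKK
KBKKK
KKKKK
KKKWK
KKKWK
KKKYY
RKKKY
KKKKY
KKKKY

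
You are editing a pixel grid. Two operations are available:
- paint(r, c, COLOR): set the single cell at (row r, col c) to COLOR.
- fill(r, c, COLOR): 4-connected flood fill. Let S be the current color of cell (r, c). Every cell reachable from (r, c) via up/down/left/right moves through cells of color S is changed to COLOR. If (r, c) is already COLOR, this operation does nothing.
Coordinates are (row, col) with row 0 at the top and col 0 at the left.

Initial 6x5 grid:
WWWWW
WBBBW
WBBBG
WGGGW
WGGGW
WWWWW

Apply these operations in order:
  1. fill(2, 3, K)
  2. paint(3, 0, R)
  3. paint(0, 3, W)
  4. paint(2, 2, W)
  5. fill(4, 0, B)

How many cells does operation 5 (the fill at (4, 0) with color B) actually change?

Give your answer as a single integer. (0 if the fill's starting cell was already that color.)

Answer: 8

Derivation:
After op 1 fill(2,3,K) [6 cells changed]:
WWWWW
WKKKW
WKKKG
WGGGW
WGGGW
WWWWW
After op 2 paint(3,0,R):
WWWWW
WKKKW
WKKKG
RGGGW
WGGGW
WWWWW
After op 3 paint(0,3,W):
WWWWW
WKKKW
WKKKG
RGGGW
WGGGW
WWWWW
After op 4 paint(2,2,W):
WWWWW
WKKKW
WKWKG
RGGGW
WGGGW
WWWWW
After op 5 fill(4,0,B) [8 cells changed]:
WWWWW
WKKKW
WKWKG
RGGGB
BGGGB
BBBBB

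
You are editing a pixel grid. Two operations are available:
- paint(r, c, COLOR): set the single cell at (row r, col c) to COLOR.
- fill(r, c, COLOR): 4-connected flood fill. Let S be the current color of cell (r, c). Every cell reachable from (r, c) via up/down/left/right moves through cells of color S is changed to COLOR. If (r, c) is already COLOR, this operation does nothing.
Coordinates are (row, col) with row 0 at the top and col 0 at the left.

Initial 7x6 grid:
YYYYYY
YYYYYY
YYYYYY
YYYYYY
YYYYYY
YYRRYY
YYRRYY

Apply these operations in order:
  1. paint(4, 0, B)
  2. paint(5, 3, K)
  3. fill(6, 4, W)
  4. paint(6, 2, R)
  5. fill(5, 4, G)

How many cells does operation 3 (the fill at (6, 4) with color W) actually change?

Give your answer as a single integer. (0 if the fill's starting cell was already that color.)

Answer: 37

Derivation:
After op 1 paint(4,0,B):
YYYYYY
YYYYYY
YYYYYY
YYYYYY
BYYYYY
YYRRYY
YYRRYY
After op 2 paint(5,3,K):
YYYYYY
YYYYYY
YYYYYY
YYYYYY
BYYYYY
YYRKYY
YYRRYY
After op 3 fill(6,4,W) [37 cells changed]:
WWWWWW
WWWWWW
WWWWWW
WWWWWW
BWWWWW
WWRKWW
WWRRWW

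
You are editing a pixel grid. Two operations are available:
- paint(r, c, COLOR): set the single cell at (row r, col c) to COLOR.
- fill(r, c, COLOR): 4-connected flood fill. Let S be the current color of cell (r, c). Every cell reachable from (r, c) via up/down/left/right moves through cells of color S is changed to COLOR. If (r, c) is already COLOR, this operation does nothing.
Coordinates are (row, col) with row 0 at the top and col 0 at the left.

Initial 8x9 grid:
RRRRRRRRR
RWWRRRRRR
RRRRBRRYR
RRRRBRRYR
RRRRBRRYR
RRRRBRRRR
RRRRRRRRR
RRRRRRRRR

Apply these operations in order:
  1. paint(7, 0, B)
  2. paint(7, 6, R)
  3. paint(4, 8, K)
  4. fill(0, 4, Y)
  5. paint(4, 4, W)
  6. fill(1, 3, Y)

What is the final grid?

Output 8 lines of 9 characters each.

After op 1 paint(7,0,B):
RRRRRRRRR
RWWRRRRRR
RRRRBRRYR
RRRRBRRYR
RRRRBRRYR
RRRRBRRRR
RRRRRRRRR
BRRRRRRRR
After op 2 paint(7,6,R):
RRRRRRRRR
RWWRRRRRR
RRRRBRRYR
RRRRBRRYR
RRRRBRRYR
RRRRBRRRR
RRRRRRRRR
BRRRRRRRR
After op 3 paint(4,8,K):
RRRRRRRRR
RWWRRRRRR
RRRRBRRYR
RRRRBRRYR
RRRRBRRYK
RRRRBRRRR
RRRRRRRRR
BRRRRRRRR
After op 4 fill(0,4,Y) [61 cells changed]:
YYYYYYYYY
YWWYYYYYY
YYYYBYYYY
YYYYBYYYY
YYYYBYYYK
YYYYBYYYY
YYYYYYYYY
BYYYYYYYY
After op 5 paint(4,4,W):
YYYYYYYYY
YWWYYYYYY
YYYYBYYYY
YYYYBYYYY
YYYYWYYYK
YYYYBYYYY
YYYYYYYYY
BYYYYYYYY
After op 6 fill(1,3,Y) [0 cells changed]:
YYYYYYYYY
YWWYYYYYY
YYYYBYYYY
YYYYBYYYY
YYYYWYYYK
YYYYBYYYY
YYYYYYYYY
BYYYYYYYY

Answer: YYYYYYYYY
YWWYYYYYY
YYYYBYYYY
YYYYBYYYY
YYYYWYYYK
YYYYBYYYY
YYYYYYYYY
BYYYYYYYY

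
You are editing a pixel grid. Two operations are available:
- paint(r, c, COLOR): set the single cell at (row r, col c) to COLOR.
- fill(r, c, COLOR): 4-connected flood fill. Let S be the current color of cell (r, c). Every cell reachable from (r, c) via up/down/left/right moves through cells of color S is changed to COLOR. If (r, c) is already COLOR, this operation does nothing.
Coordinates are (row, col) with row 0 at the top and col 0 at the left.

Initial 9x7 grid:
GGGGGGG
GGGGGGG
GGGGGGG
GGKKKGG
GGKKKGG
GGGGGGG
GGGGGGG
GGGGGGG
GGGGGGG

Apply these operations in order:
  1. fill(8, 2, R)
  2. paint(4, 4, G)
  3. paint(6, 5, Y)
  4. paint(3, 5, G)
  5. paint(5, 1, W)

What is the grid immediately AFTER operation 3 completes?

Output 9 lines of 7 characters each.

After op 1 fill(8,2,R) [57 cells changed]:
RRRRRRR
RRRRRRR
RRRRRRR
RRKKKRR
RRKKKRR
RRRRRRR
RRRRRRR
RRRRRRR
RRRRRRR
After op 2 paint(4,4,G):
RRRRRRR
RRRRRRR
RRRRRRR
RRKKKRR
RRKKGRR
RRRRRRR
RRRRRRR
RRRRRRR
RRRRRRR
After op 3 paint(6,5,Y):
RRRRRRR
RRRRRRR
RRRRRRR
RRKKKRR
RRKKGRR
RRRRRRR
RRRRRYR
RRRRRRR
RRRRRRR

Answer: RRRRRRR
RRRRRRR
RRRRRRR
RRKKKRR
RRKKGRR
RRRRRRR
RRRRRYR
RRRRRRR
RRRRRRR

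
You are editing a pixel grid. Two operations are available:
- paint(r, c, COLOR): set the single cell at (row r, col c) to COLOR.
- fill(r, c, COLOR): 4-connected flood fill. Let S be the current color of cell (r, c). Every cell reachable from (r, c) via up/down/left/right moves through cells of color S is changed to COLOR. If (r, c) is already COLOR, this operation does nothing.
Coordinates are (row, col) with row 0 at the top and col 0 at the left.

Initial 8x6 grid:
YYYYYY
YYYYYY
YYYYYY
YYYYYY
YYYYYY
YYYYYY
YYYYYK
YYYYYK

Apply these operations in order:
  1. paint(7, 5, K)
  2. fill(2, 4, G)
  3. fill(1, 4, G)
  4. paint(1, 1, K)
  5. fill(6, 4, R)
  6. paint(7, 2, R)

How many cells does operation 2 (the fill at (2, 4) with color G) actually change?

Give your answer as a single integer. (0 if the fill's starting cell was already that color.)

Answer: 46

Derivation:
After op 1 paint(7,5,K):
YYYYYY
YYYYYY
YYYYYY
YYYYYY
YYYYYY
YYYYYY
YYYYYK
YYYYYK
After op 2 fill(2,4,G) [46 cells changed]:
GGGGGG
GGGGGG
GGGGGG
GGGGGG
GGGGGG
GGGGGG
GGGGGK
GGGGGK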